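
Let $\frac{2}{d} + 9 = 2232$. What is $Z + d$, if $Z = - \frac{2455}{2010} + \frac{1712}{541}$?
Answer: $\frac{313286401}{161154162} \approx 1.944$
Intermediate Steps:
$d = \frac{2}{2223}$ ($d = \frac{2}{-9 + 2232} = \frac{2}{2223} \approx 0.00089969$)
$Z = \frac{422593}{217482}$ ($Z = \left(-2455\right) \frac{1}{2010} + 1712 \cdot \frac{1}{541} = - \frac{491}{402} + \frac{1712}{541} = \frac{422593}{217482} \approx 1.9431$)
$Z + d = \frac{422593}{217482} + \frac{2}{2223} = \frac{313286401}{161154162}$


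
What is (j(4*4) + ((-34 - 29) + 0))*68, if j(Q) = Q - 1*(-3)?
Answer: -2992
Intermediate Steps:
j(Q) = 3 + Q (j(Q) = Q + 3 = 3 + Q)
(j(4*4) + ((-34 - 29) + 0))*68 = ((3 + 4*4) + ((-34 - 29) + 0))*68 = ((3 + 16) + (-63 + 0))*68 = (19 - 63)*68 = -44*68 = -2992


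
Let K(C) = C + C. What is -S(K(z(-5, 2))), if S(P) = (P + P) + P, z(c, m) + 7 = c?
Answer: 72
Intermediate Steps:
z(c, m) = -7 + c
K(C) = 2*C
S(P) = 3*P (S(P) = 2*P + P = 3*P)
-S(K(z(-5, 2))) = -3*2*(-7 - 5) = -3*2*(-12) = -3*(-24) = -1*(-72) = 72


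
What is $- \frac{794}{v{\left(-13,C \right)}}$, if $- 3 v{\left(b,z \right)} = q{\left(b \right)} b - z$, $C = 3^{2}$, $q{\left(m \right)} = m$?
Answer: $\frac{1191}{80} \approx 14.887$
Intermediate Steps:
$C = 9$
$v{\left(b,z \right)} = - \frac{b^{2}}{3} + \frac{z}{3}$ ($v{\left(b,z \right)} = - \frac{b b - z}{3} = - \frac{b^{2} - z}{3} = - \frac{b^{2}}{3} + \frac{z}{3}$)
$- \frac{794}{v{\left(-13,C \right)}} = - \frac{794}{- \frac{\left(-13\right)^{2}}{3} + \frac{1}{3} \cdot 9} = - \frac{794}{\left(- \frac{1}{3}\right) 169 + 3} = - \frac{794}{- \frac{169}{3} + 3} = - \frac{794}{- \frac{160}{3}} = \left(-794\right) \left(- \frac{3}{160}\right) = \frac{1191}{80}$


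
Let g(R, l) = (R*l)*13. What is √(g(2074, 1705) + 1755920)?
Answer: √47726130 ≈ 6908.4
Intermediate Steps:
g(R, l) = 13*R*l
√(g(2074, 1705) + 1755920) = √(13*2074*1705 + 1755920) = √(45970210 + 1755920) = √47726130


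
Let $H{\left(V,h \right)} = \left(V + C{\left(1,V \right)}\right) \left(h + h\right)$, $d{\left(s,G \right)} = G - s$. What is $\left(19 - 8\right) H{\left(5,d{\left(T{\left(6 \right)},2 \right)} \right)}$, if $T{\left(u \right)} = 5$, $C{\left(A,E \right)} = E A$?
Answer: $-660$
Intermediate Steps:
$C{\left(A,E \right)} = A E$
$H{\left(V,h \right)} = 4 V h$ ($H{\left(V,h \right)} = \left(V + 1 V\right) \left(h + h\right) = \left(V + V\right) 2 h = 2 V 2 h = 4 V h$)
$\left(19 - 8\right) H{\left(5,d{\left(T{\left(6 \right)},2 \right)} \right)} = \left(19 - 8\right) 4 \cdot 5 \left(2 - 5\right) = 11 \cdot 4 \cdot 5 \left(2 - 5\right) = 11 \cdot 4 \cdot 5 \left(-3\right) = 11 \left(-60\right) = -660$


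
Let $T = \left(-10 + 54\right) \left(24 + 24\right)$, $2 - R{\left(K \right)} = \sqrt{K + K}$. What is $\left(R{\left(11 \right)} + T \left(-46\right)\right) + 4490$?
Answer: $-92660 - \sqrt{22} \approx -92665.0$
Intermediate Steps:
$R{\left(K \right)} = 2 - \sqrt{2} \sqrt{K}$ ($R{\left(K \right)} = 2 - \sqrt{K + K} = 2 - \sqrt{2 K} = 2 - \sqrt{2} \sqrt{K}$)
$T = 2112$ ($T = 44 \cdot 48 = 2112$)
$\left(R{\left(11 \right)} + T \left(-46\right)\right) + 4490 = \left(\left(2 - \sqrt{2} \sqrt{11}\right) + 2112 \left(-46\right)\right) + 4490 = \left(\left(2 - \sqrt{22}\right) - 97152\right) + 4490 = \left(-97150 - \sqrt{22}\right) + 4490 = -92660 - \sqrt{22}$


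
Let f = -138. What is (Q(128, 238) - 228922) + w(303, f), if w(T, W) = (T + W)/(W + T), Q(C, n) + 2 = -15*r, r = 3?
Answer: -228968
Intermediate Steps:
Q(C, n) = -47 (Q(C, n) = -2 - 15*3 = -2 - 45 = -47)
w(T, W) = 1 (w(T, W) = (T + W)/(T + W) = 1)
(Q(128, 238) - 228922) + w(303, f) = (-47 - 228922) + 1 = -228969 + 1 = -228968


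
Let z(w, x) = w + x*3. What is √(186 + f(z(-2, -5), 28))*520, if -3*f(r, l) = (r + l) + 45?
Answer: 520*√1506/3 ≈ 6726.6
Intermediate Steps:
z(w, x) = w + 3*x
f(r, l) = -15 - l/3 - r/3 (f(r, l) = -((r + l) + 45)/3 = -((l + r) + 45)/3 = -(45 + l + r)/3 = -15 - l/3 - r/3)
√(186 + f(z(-2, -5), 28))*520 = √(186 + (-15 - ⅓*28 - (-2 + 3*(-5))/3))*520 = √(186 + (-15 - 28/3 - (-2 - 15)/3))*520 = √(186 + (-15 - 28/3 - ⅓*(-17)))*520 = √(186 + (-15 - 28/3 + 17/3))*520 = √(186 - 56/3)*520 = √(502/3)*520 = (√1506/3)*520 = 520*√1506/3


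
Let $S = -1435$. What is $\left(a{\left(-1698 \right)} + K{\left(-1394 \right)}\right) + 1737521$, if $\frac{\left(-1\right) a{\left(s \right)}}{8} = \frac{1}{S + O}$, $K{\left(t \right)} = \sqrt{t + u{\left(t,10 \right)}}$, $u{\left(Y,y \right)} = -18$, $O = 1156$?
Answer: $\frac{484768367}{279} + 2 i \sqrt{353} \approx 1.7375 \cdot 10^{6} + 37.577 i$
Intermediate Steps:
$K{\left(t \right)} = \sqrt{-18 + t}$ ($K{\left(t \right)} = \sqrt{t - 18} = \sqrt{-18 + t}$)
$a{\left(s \right)} = \frac{8}{279}$ ($a{\left(s \right)} = - \frac{8}{-1435 + 1156} = - \frac{8}{-279} = \left(-8\right) \left(- \frac{1}{279}\right) = \frac{8}{279}$)
$\left(a{\left(-1698 \right)} + K{\left(-1394 \right)}\right) + 1737521 = \left(\frac{8}{279} + \sqrt{-18 - 1394}\right) + 1737521 = \left(\frac{8}{279} + \sqrt{-1412}\right) + 1737521 = \left(\frac{8}{279} + 2 i \sqrt{353}\right) + 1737521 = \frac{484768367}{279} + 2 i \sqrt{353}$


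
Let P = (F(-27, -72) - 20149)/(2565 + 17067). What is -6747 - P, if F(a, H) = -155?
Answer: -2759100/409 ≈ -6746.0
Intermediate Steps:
P = -423/409 (P = (-155 - 20149)/(2565 + 17067) = -20304/19632 = -20304*1/19632 = -423/409 ≈ -1.0342)
-6747 - P = -6747 - 1*(-423/409) = -6747 + 423/409 = -2759100/409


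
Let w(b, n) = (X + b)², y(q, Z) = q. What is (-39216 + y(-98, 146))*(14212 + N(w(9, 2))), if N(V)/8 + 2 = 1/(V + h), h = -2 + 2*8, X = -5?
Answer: -8371680416/15 ≈ -5.5811e+8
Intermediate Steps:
h = 14 (h = -2 + 16 = 14)
w(b, n) = (-5 + b)²
N(V) = -16 + 8/(14 + V) (N(V) = -16 + 8/(V + 14) = -16 + 8/(14 + V))
(-39216 + y(-98, 146))*(14212 + N(w(9, 2))) = (-39216 - 98)*(14212 + 8*(-27 - 2*(-5 + 9)²)/(14 + (-5 + 9)²)) = -39314*(14212 + 8*(-27 - 2*4²)/(14 + 4²)) = -39314*(14212 + 8*(-27 - 2*16)/(14 + 16)) = -39314*(14212 + 8*(-27 - 32)/30) = -39314*(14212 + 8*(1/30)*(-59)) = -39314*(14212 - 236/15) = -39314*212944/15 = -8371680416/15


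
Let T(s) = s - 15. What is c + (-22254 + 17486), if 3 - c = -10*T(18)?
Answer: -4735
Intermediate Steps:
T(s) = -15 + s
c = 33 (c = 3 - (-10)*(-15 + 18) = 3 - (-10)*3 = 3 - 1*(-30) = 3 + 30 = 33)
c + (-22254 + 17486) = 33 + (-22254 + 17486) = 33 - 4768 = -4735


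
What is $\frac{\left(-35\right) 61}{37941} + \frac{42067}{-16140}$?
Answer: $- \frac{543507649}{204122580} \approx -2.6627$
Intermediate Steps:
$\frac{\left(-35\right) 61}{37941} + \frac{42067}{-16140} = \left(-2135\right) \frac{1}{37941} + 42067 \left(- \frac{1}{16140}\right) = - \frac{2135}{37941} - \frac{42067}{16140} = - \frac{543507649}{204122580}$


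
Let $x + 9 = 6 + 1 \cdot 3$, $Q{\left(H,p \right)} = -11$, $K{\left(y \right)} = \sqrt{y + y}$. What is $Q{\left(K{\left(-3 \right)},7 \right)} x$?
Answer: $0$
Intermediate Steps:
$K{\left(y \right)} = \sqrt{2} \sqrt{y}$ ($K{\left(y \right)} = \sqrt{2 y} = \sqrt{2} \sqrt{y}$)
$x = 0$ ($x = -9 + \left(6 + 1 \cdot 3\right) = -9 + \left(6 + 3\right) = -9 + 9 = 0$)
$Q{\left(K{\left(-3 \right)},7 \right)} x = \left(-11\right) 0 = 0$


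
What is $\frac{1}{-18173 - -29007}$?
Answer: $\frac{1}{10834} \approx 9.2302 \cdot 10^{-5}$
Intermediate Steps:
$\frac{1}{-18173 - -29007} = \frac{1}{-18173 + \left(-4616 + 33623\right)} = \frac{1}{-18173 + 29007} = \frac{1}{10834}$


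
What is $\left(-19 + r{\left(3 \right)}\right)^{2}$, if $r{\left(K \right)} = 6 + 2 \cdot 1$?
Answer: $121$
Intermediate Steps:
$r{\left(K \right)} = 8$ ($r{\left(K \right)} = 6 + 2 = 8$)
$\left(-19 + r{\left(3 \right)}\right)^{2} = \left(-19 + 8\right)^{2} = \left(-11\right)^{2} = 121$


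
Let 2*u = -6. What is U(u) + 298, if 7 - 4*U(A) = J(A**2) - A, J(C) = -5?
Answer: 1201/4 ≈ 300.25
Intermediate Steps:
u = -3 (u = (1/2)*(-6) = -3)
U(A) = 3 + A/4 (U(A) = 7/4 - (-5 - A)/4 = 7/4 + (5/4 + A/4) = 3 + A/4)
U(u) + 298 = (3 + (1/4)*(-3)) + 298 = (3 - 3/4) + 298 = 9/4 + 298 = 1201/4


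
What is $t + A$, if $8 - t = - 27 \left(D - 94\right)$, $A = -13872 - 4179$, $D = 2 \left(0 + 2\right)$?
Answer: $-20473$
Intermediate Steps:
$D = 4$ ($D = 2 \cdot 2 = 4$)
$A = -18051$ ($A = -13872 - 4179 = -18051$)
$t = -2422$ ($t = 8 - - 27 \left(4 - 94\right) = 8 - \left(-27\right) \left(-90\right) = 8 - 2430 = -2422$)
$t + A = -2422 - 18051 = -20473$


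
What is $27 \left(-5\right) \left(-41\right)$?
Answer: $5535$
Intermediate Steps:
$27 \left(-5\right) \left(-41\right) = \left(-135\right) \left(-41\right) = 5535$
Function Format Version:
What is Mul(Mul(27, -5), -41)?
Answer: 5535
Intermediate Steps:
Mul(Mul(27, -5), -41) = Mul(-135, -41) = 5535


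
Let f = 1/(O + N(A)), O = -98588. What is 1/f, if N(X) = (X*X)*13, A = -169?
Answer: 272705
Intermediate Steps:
N(X) = 13*X**2 (N(X) = X**2*13 = 13*X**2)
f = 1/272705 (f = 1/(-98588 + 13*(-169)**2) = 1/(-98588 + 13*28561) = 1/(-98588 + 371293) = 1/272705 ≈ 3.6670e-6)
1/f = 1/(1/272705) = 272705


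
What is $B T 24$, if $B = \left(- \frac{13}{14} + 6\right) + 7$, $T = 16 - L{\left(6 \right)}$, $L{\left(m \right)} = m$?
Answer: $\frac{20280}{7} \approx 2897.1$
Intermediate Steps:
$T = 10$ ($T = 16 - 6 = 10$)
$B = \frac{169}{14}$ ($B = \left(\left(-13\right) \frac{1}{14} + 6\right) + 7 = \left(- \frac{13}{14} + 6\right) + 7 = \frac{71}{14} + 7 = \frac{169}{14} \approx 12.071$)
$B T 24 = \frac{169}{14} \cdot 10 \cdot 24 = \frac{845}{7} \cdot 24 = \frac{20280}{7}$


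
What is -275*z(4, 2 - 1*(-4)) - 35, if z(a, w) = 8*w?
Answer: -13235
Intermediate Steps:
-275*z(4, 2 - 1*(-4)) - 35 = -2200*(2 - 1*(-4)) - 35 = -2200*(2 + 4) - 35 = -2200*6 - 35 = -275*48 - 35 = -13200 - 35 = -13235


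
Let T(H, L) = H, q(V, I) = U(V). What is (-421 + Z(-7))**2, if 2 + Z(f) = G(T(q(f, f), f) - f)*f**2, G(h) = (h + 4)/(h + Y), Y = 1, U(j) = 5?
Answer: 22231225/169 ≈ 1.3155e+5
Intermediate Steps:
q(V, I) = 5
G(h) = (4 + h)/(1 + h) (G(h) = (h + 4)/(h + 1) = (4 + h)/(1 + h))
Z(f) = -2 + f**2*(9 - f)/(6 - f) (Z(f) = -2 + ((4 + (5 - f))/(1 + (5 - f)))*f**2 = -2 + ((9 - f)/(6 - f))*f**2 = -2 + f**2*(9 - f)/(6 - f))
(-421 + Z(-7))**2 = (-421 + (12 - 2*(-7) + (-7)**2*(-9 - 7))/(-6 - 7))**2 = (-421 + (12 + 14 + 49*(-16))/(-13))**2 = (-421 - (12 + 14 - 784)/13)**2 = (-421 - 1/13*(-758))**2 = (-421 + 758/13)**2 = (-4715/13)**2 = 22231225/169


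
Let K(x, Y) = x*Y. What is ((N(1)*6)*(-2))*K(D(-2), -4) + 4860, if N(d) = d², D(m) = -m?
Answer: 4956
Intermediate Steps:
K(x, Y) = Y*x
((N(1)*6)*(-2))*K(D(-2), -4) + 4860 = ((1²*6)*(-2))*(-(-4)*(-2)) + 4860 = ((1*6)*(-2))*(-4*2) + 4860 = (6*(-2))*(-8) + 4860 = -12*(-8) + 4860 = 96 + 4860 = 4956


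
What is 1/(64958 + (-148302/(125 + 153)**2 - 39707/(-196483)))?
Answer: 7592496086/493180325701349 ≈ 1.5395e-5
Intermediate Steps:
1/(64958 + (-148302/(125 + 153)**2 - 39707/(-196483))) = 1/(64958 + (-148302/(278**2) - 39707*(-1/196483))) = 1/(64958 + (-148302/77284 + 39707/196483)) = 1/(64958 + (-148302*1/77284 + 39707/196483)) = 1/(64958 + (-74151/38642 + 39707/196483)) = 1/(64958 - 13035053039/7592496086) = 1/(493180325701349/7592496086) = 7592496086/493180325701349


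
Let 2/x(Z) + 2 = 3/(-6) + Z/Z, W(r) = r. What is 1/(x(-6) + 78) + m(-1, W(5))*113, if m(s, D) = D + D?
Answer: 259903/230 ≈ 1130.0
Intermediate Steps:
m(s, D) = 2*D
x(Z) = -4/3 (x(Z) = 2/(-2 + (3/(-6) + Z/Z)) = 2/(-2 + (3*(-⅙) + 1)) = 2/(-2 + (-½ + 1)) = 2/(-2 + ½) = 2/(-3/2) = 2*(-⅔) = -4/3)
1/(x(-6) + 78) + m(-1, W(5))*113 = 1/(-4/3 + 78) + (2*5)*113 = 1/(230/3) + 10*113 = 3/230 + 1130 = 259903/230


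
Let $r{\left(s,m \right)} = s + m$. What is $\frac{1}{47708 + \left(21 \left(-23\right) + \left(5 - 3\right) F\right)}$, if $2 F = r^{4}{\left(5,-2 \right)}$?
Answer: $\frac{1}{47306} \approx 2.1139 \cdot 10^{-5}$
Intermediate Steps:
$r{\left(s,m \right)} = m + s$
$F = \frac{81}{2}$ ($F = \frac{\left(-2 + 5\right)^{4}}{2} = \frac{3^{4}}{2} = \frac{1}{2} \cdot 81 = \frac{81}{2} \approx 40.5$)
$\frac{1}{47708 + \left(21 \left(-23\right) + \left(5 - 3\right) F\right)} = \frac{1}{47708 + \left(21 \left(-23\right) + \left(5 - 3\right) \frac{81}{2}\right)} = \frac{1}{47708 + \left(-483 + 2 \cdot \frac{81}{2}\right)} = \frac{1}{47708 + \left(-483 + 81\right)} = \frac{1}{47708 - 402} = \frac{1}{47306}$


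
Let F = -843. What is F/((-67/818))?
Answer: 689574/67 ≈ 10292.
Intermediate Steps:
F/((-67/818)) = -843/((-67/818)) = -843/((-67*1/818)) = -843/(-67/818) = -843*(-818/67) = 689574/67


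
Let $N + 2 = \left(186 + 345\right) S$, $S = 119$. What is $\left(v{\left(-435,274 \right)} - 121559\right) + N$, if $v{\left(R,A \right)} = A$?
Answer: $-58098$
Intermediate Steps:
$N = 63187$ ($N = -2 + \left(186 + 345\right) 119 = -2 + 531 \cdot 119 = -2 + 63189 = 63187$)
$\left(v{\left(-435,274 \right)} - 121559\right) + N = \left(274 - 121559\right) + 63187 = -121285 + 63187 = -58098$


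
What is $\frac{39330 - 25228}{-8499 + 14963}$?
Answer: $\frac{7051}{3232} \approx 2.1816$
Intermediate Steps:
$\frac{39330 - 25228}{-8499 + 14963} = \frac{14102}{6464} = 14102 \cdot \frac{1}{6464} = \frac{7051}{3232}$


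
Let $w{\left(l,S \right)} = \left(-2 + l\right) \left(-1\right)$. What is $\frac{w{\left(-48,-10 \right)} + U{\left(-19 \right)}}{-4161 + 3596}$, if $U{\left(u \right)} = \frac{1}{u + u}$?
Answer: $- \frac{1899}{21470} \approx -0.088449$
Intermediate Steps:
$w{\left(l,S \right)} = 2 - l$
$U{\left(u \right)} = \frac{1}{2 u}$
$\frac{w{\left(-48,-10 \right)} + U{\left(-19 \right)}}{-4161 + 3596} = \frac{\left(2 - -48\right) + \frac{1}{2 \left(-19\right)}}{-4161 + 3596} = \frac{\left(2 + 48\right) + \frac{1}{2} \left(- \frac{1}{19}\right)}{-565} = \left(50 - \frac{1}{38}\right) \left(- \frac{1}{565}\right) = \frac{1899}{38} \left(- \frac{1}{565}\right) = - \frac{1899}{21470}$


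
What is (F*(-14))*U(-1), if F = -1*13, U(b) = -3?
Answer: -546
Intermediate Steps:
F = -13
(F*(-14))*U(-1) = -13*(-14)*(-3) = 182*(-3) = -546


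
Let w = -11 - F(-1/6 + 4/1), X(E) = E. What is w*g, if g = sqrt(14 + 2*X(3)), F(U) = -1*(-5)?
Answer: -32*sqrt(5) ≈ -71.554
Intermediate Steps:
F(U) = 5
w = -16 (w = -11 - 1*5 = -11 - 5 = -16)
g = 2*sqrt(5) (g = sqrt(14 + 2*3) = sqrt(14 + 6) = sqrt(20) = 2*sqrt(5) ≈ 4.4721)
w*g = -32*sqrt(5)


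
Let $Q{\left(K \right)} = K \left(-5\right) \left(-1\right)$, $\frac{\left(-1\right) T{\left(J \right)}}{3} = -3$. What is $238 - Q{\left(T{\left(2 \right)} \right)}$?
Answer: $193$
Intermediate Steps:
$T{\left(J \right)} = 9$ ($T{\left(J \right)} = \left(-3\right) \left(-3\right) = 9$)
$Q{\left(K \right)} = 5 K$ ($Q{\left(K \right)} = - 5 K \left(-1\right) = 5 K$)
$238 - Q{\left(T{\left(2 \right)} \right)} = 238 - 5 \cdot 9 = 238 - 45 = 193$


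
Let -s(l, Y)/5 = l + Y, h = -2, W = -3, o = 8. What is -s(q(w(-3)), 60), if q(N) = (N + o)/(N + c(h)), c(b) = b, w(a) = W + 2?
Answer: 865/3 ≈ 288.33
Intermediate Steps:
w(a) = -1 (w(a) = -3 + 2 = -1)
q(N) = (8 + N)/(-2 + N) (q(N) = (N + 8)/(N - 2) = (8 + N)/(-2 + N))
s(l, Y) = -5*Y - 5*l (s(l, Y) = -5*(l + Y) = -5*(Y + l) = -5*Y - 5*l)
-s(q(w(-3)), 60) = -(-5*60 - 5*(8 - 1)/(-2 - 1)) = -(-300 - 5*7/(-3)) = -(-300 - (-5)*7/3) = -(-300 - 5*(-7/3)) = -(-300 + 35/3) = -1*(-865/3) = 865/3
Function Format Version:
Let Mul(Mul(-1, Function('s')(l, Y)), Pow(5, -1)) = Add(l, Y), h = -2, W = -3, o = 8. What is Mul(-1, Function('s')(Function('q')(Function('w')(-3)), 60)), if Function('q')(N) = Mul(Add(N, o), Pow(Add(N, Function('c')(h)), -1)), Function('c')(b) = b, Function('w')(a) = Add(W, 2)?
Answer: Rational(865, 3) ≈ 288.33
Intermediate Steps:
Function('w')(a) = -1 (Function('w')(a) = Add(-3, 2) = -1)
Function('q')(N) = Mul(Pow(Add(-2, N), -1), Add(8, N)) (Function('q')(N) = Mul(Add(N, 8), Pow(Add(N, -2), -1)) = Mul(Add(8, N), Pow(Add(-2, N), -1)) = Mul(Pow(Add(-2, N), -1), Add(8, N)))
Function('s')(l, Y) = Add(Mul(-5, Y), Mul(-5, l)) (Function('s')(l, Y) = Mul(-5, Add(l, Y)) = Mul(-5, Add(Y, l)) = Add(Mul(-5, Y), Mul(-5, l)))
Mul(-1, Function('s')(Function('q')(Function('w')(-3)), 60)) = Mul(-1, Add(Mul(-5, 60), Mul(-5, Mul(Pow(Add(-2, -1), -1), Add(8, -1))))) = Mul(-1, Add(-300, Mul(-5, Mul(Pow(-3, -1), 7)))) = Mul(-1, Add(-300, Mul(-5, Mul(Rational(-1, 3), 7)))) = Mul(-1, Add(-300, Mul(-5, Rational(-7, 3)))) = Mul(-1, Add(-300, Rational(35, 3))) = Mul(-1, Rational(-865, 3)) = Rational(865, 3)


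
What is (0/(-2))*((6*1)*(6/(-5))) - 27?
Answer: -27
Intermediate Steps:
(0/(-2))*((6*1)*(6/(-5))) - 27 = (0*(-½))*(6*(6*(-⅕))) - 27 = 0*(6*(-6/5)) - 27 = 0*(-36/5) - 27 = 0 - 27 = -27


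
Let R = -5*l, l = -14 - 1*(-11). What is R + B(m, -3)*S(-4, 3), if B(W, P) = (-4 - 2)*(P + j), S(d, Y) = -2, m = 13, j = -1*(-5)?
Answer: 39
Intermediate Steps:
j = 5
l = -3 (l = -14 + 11 = -3)
B(W, P) = -30 - 6*P (B(W, P) = (-4 - 2)*(P + 5) = -6*(5 + P) = -30 - 6*P)
R = 15 (R = -5*(-3) = 15)
R + B(m, -3)*S(-4, 3) = 15 + (-30 - 6*(-3))*(-2) = 15 + (-30 + 18)*(-2) = 15 - 12*(-2) = 15 + 24 = 39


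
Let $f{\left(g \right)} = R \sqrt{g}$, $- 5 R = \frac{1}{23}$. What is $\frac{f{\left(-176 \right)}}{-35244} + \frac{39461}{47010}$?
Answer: $\frac{39461}{47010} + \frac{i \sqrt{11}}{1013265} \approx 0.83942 + 3.2732 \cdot 10^{-6} i$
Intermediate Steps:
$R = - \frac{1}{115}$ ($R = - \frac{1}{5 \cdot 23} = \left(- \frac{1}{5}\right) \frac{1}{23} = - \frac{1}{115} \approx -0.0086956$)
$f{\left(g \right)} = - \frac{\sqrt{g}}{115}$
$\frac{f{\left(-176 \right)}}{-35244} + \frac{39461}{47010} = \frac{\left(- \frac{1}{115}\right) \sqrt{-176}}{-35244} + \frac{39461}{47010} = - \frac{4 i \sqrt{11}}{115} \left(- \frac{1}{35244}\right) + 39461 \cdot \frac{1}{47010} = - \frac{4 i \sqrt{11}}{115} \left(- \frac{1}{35244}\right) + \frac{39461}{47010} = \frac{i \sqrt{11}}{1013265} + \frac{39461}{47010} = \frac{39461}{47010} + \frac{i \sqrt{11}}{1013265}$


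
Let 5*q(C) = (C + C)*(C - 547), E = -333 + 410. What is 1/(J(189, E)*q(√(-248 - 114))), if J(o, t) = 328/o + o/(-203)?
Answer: -9135/880539026 + 4996845*I*√362/318755127412 ≈ -1.0374e-5 + 0.00029826*I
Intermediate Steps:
E = 77
J(o, t) = 328/o - o/203 (J(o, t) = 328/o + o*(-1/203) = 328/o - o/203)
q(C) = 2*C*(-547 + C)/5 (q(C) = ((C + C)*(C - 547))/5 = ((2*C)*(-547 + C))/5 = (2*C*(-547 + C))/5 = 2*C*(-547 + C)/5)
1/(J(189, E)*q(√(-248 - 114))) = 1/((328/189 - 1/203*189)*((2*√(-248 - 114)*(-547 + √(-248 - 114))/5))) = 1/((328*(1/189) - 27/29)*((2*√(-362)*(-547 + √(-362))/5))) = 1/((328/189 - 27/29)*((2*(I*√362)*(-547 + I*√362)/5))) = 1/((4409/5481)*((2*I*√362*(-547 + I*√362)/5))) = 5481*(-5*I*√362/(724*(-547 + I*√362)))/4409 = -27405*I*√362/(3192116*(-547 + I*√362))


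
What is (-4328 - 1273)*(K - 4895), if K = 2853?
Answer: 11437242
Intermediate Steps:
(-4328 - 1273)*(K - 4895) = (-4328 - 1273)*(2853 - 4895) = -5601*(-2042) = 11437242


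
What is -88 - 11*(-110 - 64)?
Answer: 1826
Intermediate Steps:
-88 - 11*(-110 - 64) = -88 - 11*(-174) = -88 + 1914 = 1826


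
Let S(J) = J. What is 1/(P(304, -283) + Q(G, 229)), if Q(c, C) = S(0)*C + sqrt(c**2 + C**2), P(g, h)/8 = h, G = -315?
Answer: -1132/2487015 - sqrt(151666)/4974030 ≈ -0.00053346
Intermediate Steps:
P(g, h) = 8*h
Q(c, C) = sqrt(C**2 + c**2) (Q(c, C) = 0*C + sqrt(c**2 + C**2) = 0 + sqrt(C**2 + c**2) = sqrt(C**2 + c**2))
1/(P(304, -283) + Q(G, 229)) = 1/(8*(-283) + sqrt(229**2 + (-315)**2)) = 1/(-2264 + sqrt(52441 + 99225)) = 1/(-2264 + sqrt(151666))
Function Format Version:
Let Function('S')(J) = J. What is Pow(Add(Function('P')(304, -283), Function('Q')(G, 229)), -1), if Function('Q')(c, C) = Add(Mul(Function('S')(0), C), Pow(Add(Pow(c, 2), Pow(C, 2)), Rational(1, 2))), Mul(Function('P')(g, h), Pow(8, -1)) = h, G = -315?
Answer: Add(Rational(-1132, 2487015), Mul(Rational(-1, 4974030), Pow(151666, Rational(1, 2)))) ≈ -0.00053346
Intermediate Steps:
Function('P')(g, h) = Mul(8, h)
Function('Q')(c, C) = Pow(Add(Pow(C, 2), Pow(c, 2)), Rational(1, 2)) (Function('Q')(c, C) = Add(Mul(0, C), Pow(Add(Pow(c, 2), Pow(C, 2)), Rational(1, 2))) = Add(0, Pow(Add(Pow(C, 2), Pow(c, 2)), Rational(1, 2))) = Pow(Add(Pow(C, 2), Pow(c, 2)), Rational(1, 2)))
Pow(Add(Function('P')(304, -283), Function('Q')(G, 229)), -1) = Pow(Add(Mul(8, -283), Pow(Add(Pow(229, 2), Pow(-315, 2)), Rational(1, 2))), -1) = Pow(Add(-2264, Pow(Add(52441, 99225), Rational(1, 2))), -1) = Pow(Add(-2264, Pow(151666, Rational(1, 2))), -1)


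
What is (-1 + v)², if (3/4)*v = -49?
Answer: 39601/9 ≈ 4400.1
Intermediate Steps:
v = -196/3 (v = (4/3)*(-49) = -196/3 ≈ -65.333)
(-1 + v)² = (-1 - 196/3)² = (-199/3)² = 39601/9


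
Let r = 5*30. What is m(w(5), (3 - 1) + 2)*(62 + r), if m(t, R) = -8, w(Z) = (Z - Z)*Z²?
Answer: -1696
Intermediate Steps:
r = 150
w(Z) = 0 (w(Z) = 0*Z² = 0)
m(w(5), (3 - 1) + 2)*(62 + r) = -8*(62 + 150) = -8*212 = -1696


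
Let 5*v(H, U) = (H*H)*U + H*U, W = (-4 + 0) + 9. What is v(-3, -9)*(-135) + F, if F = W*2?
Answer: 1468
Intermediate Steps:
W = 5 (W = -4 + 9 = 5)
v(H, U) = H*U/5 + U*H²/5 (v(H, U) = ((H*H)*U + H*U)/5 = (H²*U + H*U)/5 = (U*H² + H*U)/5 = (H*U + U*H²)/5 = H*U/5 + U*H²/5)
F = 10 (F = 5*2 = 10)
v(-3, -9)*(-135) + F = ((⅕)*(-3)*(-9)*(1 - 3))*(-135) + 10 = ((⅕)*(-3)*(-9)*(-2))*(-135) + 10 = -54/5*(-135) + 10 = 1458 + 10 = 1468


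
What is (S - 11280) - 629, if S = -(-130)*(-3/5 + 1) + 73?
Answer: -11784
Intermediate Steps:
S = 125 (S = -(-130)*(-3*1/5 + 1) + 73 = -(-130)*(-3/5 + 1) + 73 = -(-130)*2/5 + 73 = -26*(-2) + 73 = 52 + 73 = 125)
(S - 11280) - 629 = (125 - 11280) - 629 = -11155 - 629 = -11784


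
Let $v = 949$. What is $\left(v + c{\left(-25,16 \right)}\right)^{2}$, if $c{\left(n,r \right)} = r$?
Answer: $931225$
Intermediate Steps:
$\left(v + c{\left(-25,16 \right)}\right)^{2} = \left(949 + 16\right)^{2} = 965^{2} = 931225$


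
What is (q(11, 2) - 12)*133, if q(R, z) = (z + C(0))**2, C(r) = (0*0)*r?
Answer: -1064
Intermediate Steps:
C(r) = 0 (C(r) = 0*r = 0)
q(R, z) = z**2 (q(R, z) = (z + 0)**2 = z**2)
(q(11, 2) - 12)*133 = (2**2 - 12)*133 = (4 - 12)*133 = -8*133 = -1064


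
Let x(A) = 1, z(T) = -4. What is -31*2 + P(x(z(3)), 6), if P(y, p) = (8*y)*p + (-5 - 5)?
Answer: -24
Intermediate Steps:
P(y, p) = -10 + 8*p*y (P(y, p) = 8*p*y - 10 = -10 + 8*p*y)
-31*2 + P(x(z(3)), 6) = -31*2 + (-10 + 8*6*1) = -62 + (-10 + 48) = -62 + 38 = -24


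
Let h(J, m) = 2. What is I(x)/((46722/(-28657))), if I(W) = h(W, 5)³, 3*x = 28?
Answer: -114628/23361 ≈ -4.9068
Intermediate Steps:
x = 28/3 (x = (⅓)*28 = 28/3 ≈ 9.3333)
I(W) = 8 (I(W) = 2³ = 8)
I(x)/((46722/(-28657))) = 8/((46722/(-28657))) = 8/((46722*(-1/28657))) = 8/(-46722/28657) = 8*(-28657/46722) = -114628/23361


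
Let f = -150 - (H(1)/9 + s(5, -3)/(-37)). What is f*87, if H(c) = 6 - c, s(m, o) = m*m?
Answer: -1447390/111 ≈ -13040.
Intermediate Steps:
s(m, o) = m²
f = -49910/333 (f = -150 - ((6 - 1*1)/9 + 5²/(-37)) = -150 - ((6 - 1)*(⅑) + 25*(-1/37)) = -150 - (5*(⅑) - 25/37) = -150 - (5/9 - 25/37) = -150 - 1*(-40/333) = -150 + 40/333 = -49910/333 ≈ -149.88)
f*87 = -49910/333*87 = -1447390/111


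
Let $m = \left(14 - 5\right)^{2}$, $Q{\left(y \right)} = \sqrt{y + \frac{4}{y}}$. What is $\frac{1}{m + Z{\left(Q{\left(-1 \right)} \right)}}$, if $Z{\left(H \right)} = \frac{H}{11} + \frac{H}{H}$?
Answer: $\frac{9922}{813609} - \frac{11 i \sqrt{5}}{813609} \approx 0.012195 - 3.0232 \cdot 10^{-5} i$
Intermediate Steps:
$Z{\left(H \right)} = 1 + \frac{H}{11}$ ($Z{\left(H \right)} = H \frac{1}{11} + 1 = \frac{H}{11} + 1 = 1 + \frac{H}{11}$)
$m = 81$ ($m = 9^{2} = 81$)
$\frac{1}{m + Z{\left(Q{\left(-1 \right)} \right)}} = \frac{1}{81 + \left(1 + \frac{\sqrt{-1 + \frac{4}{-1}}}{11}\right)} = \frac{1}{81 + \left(1 + \frac{\sqrt{-1 + 4 \left(-1\right)}}{11}\right)} = \frac{1}{81 + \left(1 + \frac{\sqrt{-1 - 4}}{11}\right)} = \frac{1}{81 + \left(1 + \frac{\sqrt{-5}}{11}\right)} = \frac{1}{81 + \left(1 + \frac{i \sqrt{5}}{11}\right)} = \frac{1}{82 + \frac{i \sqrt{5}}{11}}$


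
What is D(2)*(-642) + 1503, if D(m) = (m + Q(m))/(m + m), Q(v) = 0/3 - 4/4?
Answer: 2685/2 ≈ 1342.5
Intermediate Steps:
Q(v) = -1 (Q(v) = 0*(1/3) - 4*1/4 = 0 - 1 = -1)
D(m) = (-1 + m)/(2*m) (D(m) = (m - 1)/(m + m) = (-1 + m)/((2*m)) = (-1 + m)*(1/(2*m)) = (-1 + m)/(2*m))
D(2)*(-642) + 1503 = ((1/2)*(-1 + 2)/2)*(-642) + 1503 = ((1/2)*(1/2)*1)*(-642) + 1503 = (1/4)*(-642) + 1503 = -321/2 + 1503 = 2685/2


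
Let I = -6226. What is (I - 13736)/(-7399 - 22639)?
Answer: 9981/15019 ≈ 0.66456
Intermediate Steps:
(I - 13736)/(-7399 - 22639) = (-6226 - 13736)/(-7399 - 22639) = -19962/(-30038) = -19962*(-1/30038) = 9981/15019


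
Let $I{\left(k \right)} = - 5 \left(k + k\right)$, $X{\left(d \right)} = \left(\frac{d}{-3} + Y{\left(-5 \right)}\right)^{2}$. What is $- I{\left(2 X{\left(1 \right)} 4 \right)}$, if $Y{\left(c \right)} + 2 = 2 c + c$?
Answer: $\frac{216320}{9} \approx 24036.0$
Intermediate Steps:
$Y{\left(c \right)} = -2 + 3 c$ ($Y{\left(c \right)} = -2 + \left(2 c + c\right) = -2 + 3 c$)
$X{\left(d \right)} = \left(-17 - \frac{d}{3}\right)^{2}$ ($X{\left(d \right)} = \left(\frac{d}{-3} + \left(-2 + 3 \left(-5\right)\right)\right)^{2} = \left(d \left(- \frac{1}{3}\right) - 17\right)^{2} = \left(- \frac{d}{3} - 17\right)^{2} = \left(-17 - \frac{d}{3}\right)^{2}$)
$I{\left(k \right)} = - 10 k$ ($I{\left(k \right)} = - 5 \cdot 2 k = - 10 k$)
$- I{\left(2 X{\left(1 \right)} 4 \right)} = - \left(-10\right) 2 \frac{\left(51 + 1\right)^{2}}{9} \cdot 4 = - \left(-10\right) 2 \frac{52^{2}}{9} \cdot 4 = - \left(-10\right) 2 \cdot \frac{1}{9} \cdot 2704 \cdot 4 = - \left(-10\right) 2 \cdot \frac{2704}{9} \cdot 4 = - \left(-10\right) \frac{5408}{9} \cdot 4 = - \frac{\left(-10\right) 21632}{9} = \left(-1\right) \left(- \frac{216320}{9}\right) = \frac{216320}{9}$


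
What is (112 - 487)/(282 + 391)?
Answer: -375/673 ≈ -0.55721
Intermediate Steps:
(112 - 487)/(282 + 391) = -375/673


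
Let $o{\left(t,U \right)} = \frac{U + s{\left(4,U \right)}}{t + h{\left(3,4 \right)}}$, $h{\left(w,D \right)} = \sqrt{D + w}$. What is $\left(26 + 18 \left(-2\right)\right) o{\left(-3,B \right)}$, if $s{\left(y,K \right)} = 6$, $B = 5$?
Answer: $165 + 55 \sqrt{7} \approx 310.52$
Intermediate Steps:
$o{\left(t,U \right)} = \frac{6 + U}{t + \sqrt{7}}$ ($o{\left(t,U \right)} = \frac{U + 6}{t + \sqrt{4 + 3}} = \frac{6 + U}{t + \sqrt{7}}$)
$\left(26 + 18 \left(-2\right)\right) o{\left(-3,B \right)} = \left(26 + 18 \left(-2\right)\right) \frac{6 + 5}{-3 + \sqrt{7}} = \left(26 - 36\right) \frac{1}{-3 + \sqrt{7}} \cdot 11 = - 10 \frac{11}{-3 + \sqrt{7}} = - \frac{110}{-3 + \sqrt{7}}$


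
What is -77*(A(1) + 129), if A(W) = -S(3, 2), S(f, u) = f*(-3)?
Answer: -10626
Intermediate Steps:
S(f, u) = -3*f
A(W) = 9 (A(W) = -(-3)*3 = -1*(-9) = 9)
-77*(A(1) + 129) = -77*(9 + 129) = -77*138 = -10626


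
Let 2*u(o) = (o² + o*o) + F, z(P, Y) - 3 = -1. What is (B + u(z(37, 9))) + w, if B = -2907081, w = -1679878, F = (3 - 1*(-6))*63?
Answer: -9173343/2 ≈ -4.5867e+6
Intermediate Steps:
F = 567 (F = (3 + 6)*63 = 9*63 = 567)
z(P, Y) = 2 (z(P, Y) = 3 - 1 = 2)
u(o) = 567/2 + o² (u(o) = ((o² + o*o) + 567)/2 = ((o² + o²) + 567)/2 = (2*o² + 567)/2 = (567 + 2*o²)/2 = 567/2 + o²)
(B + u(z(37, 9))) + w = (-2907081 + (567/2 + 2²)) - 1679878 = (-2907081 + (567/2 + 4)) - 1679878 = (-2907081 + 575/2) - 1679878 = -5813587/2 - 1679878 = -9173343/2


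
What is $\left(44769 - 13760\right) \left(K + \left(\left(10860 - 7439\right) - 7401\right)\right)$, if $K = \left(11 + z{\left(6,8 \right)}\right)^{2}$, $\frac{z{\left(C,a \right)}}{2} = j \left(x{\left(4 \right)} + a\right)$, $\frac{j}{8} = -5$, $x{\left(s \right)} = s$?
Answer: $27803320589$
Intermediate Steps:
$j = -40$ ($j = 8 \left(-5\right) = -40$)
$z{\left(C,a \right)} = -320 - 80 a$ ($z{\left(C,a \right)} = 2 \left(- 40 \left(4 + a\right)\right) = 2 \left(-160 - 40 a\right) = -320 - 80 a$)
$K = 900601$ ($K = \left(11 - 960\right)^{2} = \left(-949\right)^{2} = 900601$)
$\left(44769 - 13760\right) \left(K + \left(\left(10860 - 7439\right) - 7401\right)\right) = \left(44769 - 13760\right) \left(900601 + \left(\left(10860 - 7439\right) - 7401\right)\right) = 31009 \left(900601 + \left(3421 - 7401\right)\right) = 31009 \left(900601 - 3980\right) = 31009 \cdot 896621 = 27803320589$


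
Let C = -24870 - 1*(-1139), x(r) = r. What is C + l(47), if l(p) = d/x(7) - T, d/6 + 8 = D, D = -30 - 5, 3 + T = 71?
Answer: -166851/7 ≈ -23836.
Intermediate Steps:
T = 68 (T = -3 + 71 = 68)
D = -35
d = -258 (d = -48 + 6*(-35) = -48 - 210 = -258)
C = -23731 (C = -24870 + 1139 = -23731)
l(p) = -734/7 (l(p) = -258/7 - 1*68 = -258*1/7 - 68 = -258/7 - 68 = -734/7)
C + l(47) = -23731 - 734/7 = -166851/7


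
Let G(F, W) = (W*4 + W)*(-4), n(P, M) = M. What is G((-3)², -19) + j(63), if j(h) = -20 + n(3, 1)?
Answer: 361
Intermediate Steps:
j(h) = -19 (j(h) = -20 + 1 = -19)
G(F, W) = -20*W (G(F, W) = (4*W + W)*(-4) = (5*W)*(-4) = -20*W)
G((-3)², -19) + j(63) = -20*(-19) - 19 = 380 - 19 = 361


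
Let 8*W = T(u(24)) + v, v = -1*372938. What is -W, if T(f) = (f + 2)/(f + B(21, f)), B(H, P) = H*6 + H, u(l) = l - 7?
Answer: 61161813/1312 ≈ 46617.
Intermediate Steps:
v = -372938
u(l) = -7 + l
B(H, P) = 7*H (B(H, P) = 6*H + H = 7*H)
T(f) = (2 + f)/(147 + f) (T(f) = (f + 2)/(f + 7*21) = (2 + f)/(f + 147) = (2 + f)/(147 + f))
W = -61161813/1312 (W = ((2 + (-7 + 24))/(147 + (-7 + 24)) - 372938)/8 = ((2 + 17)/(147 + 17) - 372938)/8 = (19/164 - 372938)/8 = (1/8)*(-61161813/164) = -61161813/1312 ≈ -46617.)
-W = -1*(-61161813/1312) = 61161813/1312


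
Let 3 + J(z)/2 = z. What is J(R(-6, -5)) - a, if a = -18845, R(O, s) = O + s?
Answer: 18817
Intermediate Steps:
J(z) = -6 + 2*z
J(R(-6, -5)) - a = (-6 + 2*(-6 - 5)) - 1*(-18845) = (-6 + 2*(-11)) + 18845 = (-6 - 22) + 18845 = -28 + 18845 = 18817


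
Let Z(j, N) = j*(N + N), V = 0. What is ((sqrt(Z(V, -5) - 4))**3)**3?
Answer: 512*I ≈ 512.0*I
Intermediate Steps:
Z(j, N) = 2*N*j (Z(j, N) = j*(2*N) = 2*N*j)
((sqrt(Z(V, -5) - 4))**3)**3 = ((sqrt(2*(-5)*0 - 4))**3)**3 = ((sqrt(0 - 4))**3)**3 = ((sqrt(-4))**3)**3 = ((2*I)**3)**3 = (-8*I)**3 = 512*I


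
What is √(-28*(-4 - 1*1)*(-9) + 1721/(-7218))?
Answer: I*√7295313602/2406 ≈ 35.5*I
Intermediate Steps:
√(-28*(-4 - 1*1)*(-9) + 1721/(-7218)) = √(-28*(-4 - 1)*(-9) + 1721*(-1/7218)) = √(-28*(-5)*(-9) - 1721/7218) = √(140*(-9) - 1721/7218) = √(-1260 - 1721/7218) = √(-9096401/7218) = I*√7295313602/2406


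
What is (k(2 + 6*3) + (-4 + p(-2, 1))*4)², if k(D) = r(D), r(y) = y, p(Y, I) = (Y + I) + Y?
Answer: 64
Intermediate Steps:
p(Y, I) = I + 2*Y (p(Y, I) = (I + Y) + Y = I + 2*Y)
k(D) = D
(k(2 + 6*3) + (-4 + p(-2, 1))*4)² = ((2 + 6*3) + (-4 + (1 + 2*(-2)))*4)² = ((2 + 18) + (-4 + (1 - 4))*4)² = (20 + (-4 - 3)*4)² = (20 - 7*4)² = (20 - 28)² = (-8)² = 64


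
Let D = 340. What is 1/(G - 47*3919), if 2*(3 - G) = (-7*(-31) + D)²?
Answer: -2/678629 ≈ -2.9471e-6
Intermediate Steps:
G = -310243/2 (G = 3 - (-7*(-31) + 340)²/2 = 3 - (217 + 340)²/2 = 3 - ½*557² = 3 - ½*310249 = 3 - 310249/2 = -310243/2 ≈ -1.5512e+5)
1/(G - 47*3919) = 1/(-310243/2 - 47*3919) = 1/(-310243/2 - 184193) = 1/(-678629/2) = -2/678629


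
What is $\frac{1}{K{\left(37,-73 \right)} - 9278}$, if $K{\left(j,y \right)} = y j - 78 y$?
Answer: $- \frac{1}{6285} \approx -0.00015911$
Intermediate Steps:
$K{\left(j,y \right)} = - 78 y + j y$ ($K{\left(j,y \right)} = j y - 78 y = - 78 y + j y$)
$\frac{1}{K{\left(37,-73 \right)} - 9278} = \frac{1}{- 73 \left(-78 + 37\right) - 9278} = \frac{1}{\left(-73\right) \left(-41\right) - 9278} = \frac{1}{2993 - 9278} = \frac{1}{-6285} = - \frac{1}{6285}$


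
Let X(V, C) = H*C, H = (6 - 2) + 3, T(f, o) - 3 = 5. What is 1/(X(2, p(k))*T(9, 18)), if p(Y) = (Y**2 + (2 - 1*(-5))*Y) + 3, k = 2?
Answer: 1/1176 ≈ 0.00085034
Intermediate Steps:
T(f, o) = 8 (T(f, o) = 3 + 5 = 8)
H = 7 (H = 4 + 3 = 7)
p(Y) = 3 + Y**2 + 7*Y (p(Y) = (Y**2 + (2 + 5)*Y) + 3 = (Y**2 + 7*Y) + 3 = 3 + Y**2 + 7*Y)
X(V, C) = 7*C
1/(X(2, p(k))*T(9, 18)) = 1/((7*(3 + 2**2 + 7*2))*8) = 1/((7*(3 + 4 + 14))*8) = 1/((7*21)*8) = 1/(147*8) = 1/1176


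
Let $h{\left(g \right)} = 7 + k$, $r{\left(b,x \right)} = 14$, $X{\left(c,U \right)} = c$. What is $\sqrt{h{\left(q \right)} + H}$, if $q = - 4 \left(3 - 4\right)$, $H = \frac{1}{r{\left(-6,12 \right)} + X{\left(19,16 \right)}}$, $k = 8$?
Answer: $\frac{4 \sqrt{1023}}{33} \approx 3.8769$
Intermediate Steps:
$H = \frac{1}{33}$ ($H = \frac{1}{14 + 19} = \frac{1}{33} \approx 0.030303$)
$q = 4$ ($q = \left(-4\right) \left(-1\right) = 4$)
$h{\left(g \right)} = 15$ ($h{\left(g \right)} = 7 + 8 = 15$)
$\sqrt{h{\left(q \right)} + H} = \sqrt{15 + \frac{1}{33}} = \sqrt{\frac{496}{33}} = \frac{4 \sqrt{1023}}{33}$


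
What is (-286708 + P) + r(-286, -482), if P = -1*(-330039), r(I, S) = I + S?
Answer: 42563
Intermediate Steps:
P = 330039
(-286708 + P) + r(-286, -482) = (-286708 + 330039) + (-286 - 482) = 43331 - 768 = 42563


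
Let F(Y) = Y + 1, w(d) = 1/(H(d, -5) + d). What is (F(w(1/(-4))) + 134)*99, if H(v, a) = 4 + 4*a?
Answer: 868329/65 ≈ 13359.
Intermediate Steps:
w(d) = 1/(-16 + d) (w(d) = 1/((4 + 4*(-5)) + d) = 1/((4 - 20) + d) = 1/(-16 + d))
F(Y) = 1 + Y
(F(w(1/(-4))) + 134)*99 = ((1 + 1/(-16 + 1/(-4))) + 134)*99 = ((1 + 1/(-16 - 1/4)) + 134)*99 = ((1 + 1/(-65/4)) + 134)*99 = ((1 - 4/65) + 134)*99 = (61/65 + 134)*99 = (8771/65)*99 = 868329/65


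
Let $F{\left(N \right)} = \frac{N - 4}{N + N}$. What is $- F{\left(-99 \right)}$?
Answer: $- \frac{103}{198} \approx -0.5202$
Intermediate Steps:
$F{\left(N \right)} = \frac{-4 + N}{2 N}$
$- F{\left(-99 \right)} = - \frac{-4 - 99}{2 \left(-99\right)} = - \frac{\left(-1\right) \left(-103\right)}{2 \cdot 99} = \left(-1\right) \frac{103}{198} = - \frac{103}{198}$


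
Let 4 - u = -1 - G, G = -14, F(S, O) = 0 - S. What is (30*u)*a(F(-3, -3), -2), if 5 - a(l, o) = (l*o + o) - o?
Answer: -2970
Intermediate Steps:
F(S, O) = -S
a(l, o) = 5 - l*o (a(l, o) = 5 - ((l*o + o) - o) = 5 - ((o + l*o) - o) = 5 - l*o)
u = -9 (u = 4 - (-1 - 1*(-14)) = 4 - (-1 + 14) = 4 - 1*13 = 4 - 13 = -9)
(30*u)*a(F(-3, -3), -2) = (30*(-9))*(5 - 1*(-1*(-3))*(-2)) = -270*(5 - 1*3*(-2)) = -270*(5 + 6) = -270*11 = -2970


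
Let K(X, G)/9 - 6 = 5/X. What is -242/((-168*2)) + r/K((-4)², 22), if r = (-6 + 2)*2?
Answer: 29495/50904 ≈ 0.57942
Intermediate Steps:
K(X, G) = 54 + 45/X (K(X, G) = 54 + 9*(5/X) = 54 + 45/X)
r = -8 (r = -4*2 = -8)
-242/((-168*2)) + r/K((-4)², 22) = -242/((-168*2)) - 8/(54 + 45/((-4)²)) = -242/(-336) - 8/(54 + 45/16) = -242*(-1/336) - 8/(54 + 45*(1/16)) = 121/168 - 8/(54 + 45/16) = 121/168 - 8/909/16 = 121/168 - 8*16/909 = 121/168 - 128/909 = 29495/50904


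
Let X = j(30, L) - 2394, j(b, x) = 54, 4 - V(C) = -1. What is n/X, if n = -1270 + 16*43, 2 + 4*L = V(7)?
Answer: 97/390 ≈ 0.24872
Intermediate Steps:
V(C) = 5 (V(C) = 4 - 1*(-1) = 4 + 1 = 5)
L = 3/4 (L = -1/2 + (1/4)*5 = -1/2 + 5/4 = 3/4 ≈ 0.75000)
n = -582 (n = -1270 + 688 = -582)
X = -2340 (X = 54 - 2394 = -2340)
n/X = -582/(-2340) = -582*(-1/2340) = 97/390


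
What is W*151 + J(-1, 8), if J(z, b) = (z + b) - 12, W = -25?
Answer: -3780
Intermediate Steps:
J(z, b) = -12 + b + z (J(z, b) = (b + z) - 12 = -12 + b + z)
W*151 + J(-1, 8) = -25*151 + (-12 + 8 - 1) = -3775 - 5 = -3780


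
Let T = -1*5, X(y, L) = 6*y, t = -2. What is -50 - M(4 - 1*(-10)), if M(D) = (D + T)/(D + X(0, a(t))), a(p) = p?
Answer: -709/14 ≈ -50.643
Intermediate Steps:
T = -5
M(D) = (-5 + D)/D (M(D) = (D - 5)/(D + 6*0) = (-5 + D)/(D + 0) = (-5 + D)/D)
-50 - M(4 - 1*(-10)) = -50 - (-5 + (4 - 1*(-10)))/(4 - 1*(-10)) = -50 - (-5 + (4 + 10))/(4 + 10) = -50 - (-5 + 14)/14 = -50 - 9/14 = -709/14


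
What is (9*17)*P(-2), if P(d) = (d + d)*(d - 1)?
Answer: 1836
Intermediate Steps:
P(d) = 2*d*(-1 + d) (P(d) = (2*d)*(-1 + d) = 2*d*(-1 + d))
(9*17)*P(-2) = (9*17)*(2*(-2)*(-1 - 2)) = 153*(2*(-2)*(-3)) = 153*12 = 1836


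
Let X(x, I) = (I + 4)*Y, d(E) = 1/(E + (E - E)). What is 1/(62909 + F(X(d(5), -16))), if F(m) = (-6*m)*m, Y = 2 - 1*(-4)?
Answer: 1/31805 ≈ 3.1442e-5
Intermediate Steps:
Y = 6 (Y = 2 + 4 = 6)
d(E) = 1/E (d(E) = 1/(E + 0) = 1/E)
X(x, I) = 24 + 6*I (X(x, I) = (I + 4)*6 = (4 + I)*6 = 24 + 6*I)
F(m) = -6*m²
1/(62909 + F(X(d(5), -16))) = 1/(62909 - 6*(24 + 6*(-16))²) = 1/(62909 - 6*(24 - 96)²) = 1/(62909 - 6*(-72)²) = 1/(62909 - 6*5184) = 1/(62909 - 31104) = 1/31805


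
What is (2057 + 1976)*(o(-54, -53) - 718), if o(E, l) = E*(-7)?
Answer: -1371220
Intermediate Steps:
o(E, l) = -7*E
(2057 + 1976)*(o(-54, -53) - 718) = (2057 + 1976)*(-7*(-54) - 718) = 4033*(378 - 718) = 4033*(-340) = -1371220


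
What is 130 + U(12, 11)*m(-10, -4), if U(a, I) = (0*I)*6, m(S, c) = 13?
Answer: 130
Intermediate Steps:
U(a, I) = 0 (U(a, I) = 0*6 = 0)
130 + U(12, 11)*m(-10, -4) = 130 + 0*13 = 130 + 0 = 130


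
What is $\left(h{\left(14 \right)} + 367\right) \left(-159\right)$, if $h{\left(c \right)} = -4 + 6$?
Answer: $-58671$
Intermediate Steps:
$h{\left(c \right)} = 2$
$\left(h{\left(14 \right)} + 367\right) \left(-159\right) = \left(2 + 367\right) \left(-159\right) = 369 \left(-159\right) = -58671$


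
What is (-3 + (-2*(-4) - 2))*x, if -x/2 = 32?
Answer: -192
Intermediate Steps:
x = -64 (x = -2*32 = -64)
(-3 + (-2*(-4) - 2))*x = (-3 + (-2*(-4) - 2))*(-64) = (-3 + (8 - 2))*(-64) = (-3 + 6)*(-64) = 3*(-64) = -192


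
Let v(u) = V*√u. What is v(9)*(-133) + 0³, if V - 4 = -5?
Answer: 399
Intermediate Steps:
V = -1 (V = 4 - 5 = -1)
v(u) = -√u
v(9)*(-133) + 0³ = -√9*(-133) + 0³ = -1*3*(-133) + 0 = -3*(-133) + 0 = 399 + 0 = 399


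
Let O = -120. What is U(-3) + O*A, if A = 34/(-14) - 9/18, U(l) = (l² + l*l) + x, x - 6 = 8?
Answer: 2684/7 ≈ 383.43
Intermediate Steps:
x = 14 (x = 6 + 8 = 14)
U(l) = 14 + 2*l² (U(l) = (l² + l*l) + 14 = (l² + l²) + 14 = 2*l² + 14 = 14 + 2*l²)
A = -41/14 (A = 34*(-1/14) - 9*1/18 = -17/7 - ½ = -41/14 ≈ -2.9286)
U(-3) + O*A = (14 + 2*(-3)²) - 120*(-41/14) = (14 + 2*9) + 2460/7 = (14 + 18) + 2460/7 = 32 + 2460/7 = 2684/7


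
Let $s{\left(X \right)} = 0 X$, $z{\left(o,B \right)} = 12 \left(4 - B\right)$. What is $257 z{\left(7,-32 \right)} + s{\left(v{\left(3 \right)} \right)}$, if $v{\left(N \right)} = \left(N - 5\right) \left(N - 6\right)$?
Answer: $111024$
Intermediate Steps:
$v{\left(N \right)} = \left(-6 + N\right) \left(-5 + N\right)$ ($v{\left(N \right)} = \left(-5 + N\right) \left(-6 + N\right) = \left(-6 + N\right) \left(-5 + N\right)$)
$z{\left(o,B \right)} = 48 - 12 B$
$s{\left(X \right)} = 0$
$257 z{\left(7,-32 \right)} + s{\left(v{\left(3 \right)} \right)} = 257 \left(48 - -384\right) + 0 = 257 \left(48 + 384\right) + 0 = 257 \cdot 432 + 0 = 111024 + 0 = 111024$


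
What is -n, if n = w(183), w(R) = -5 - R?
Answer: 188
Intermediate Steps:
n = -188 (n = -5 - 1*183 = -5 - 183 = -188)
-n = -1*(-188) = 188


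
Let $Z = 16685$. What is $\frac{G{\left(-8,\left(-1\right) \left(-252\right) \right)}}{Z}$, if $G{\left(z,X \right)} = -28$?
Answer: $- \frac{28}{16685} \approx -0.0016782$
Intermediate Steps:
$\frac{G{\left(-8,\left(-1\right) \left(-252\right) \right)}}{Z} = - \frac{28}{16685}$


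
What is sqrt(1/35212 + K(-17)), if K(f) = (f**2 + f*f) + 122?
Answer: sqrt(216979874003)/17606 ≈ 26.458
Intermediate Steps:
K(f) = 122 + 2*f**2 (K(f) = (f**2 + f**2) + 122 = 2*f**2 + 122 = 122 + 2*f**2)
sqrt(1/35212 + K(-17)) = sqrt(1/35212 + (122 + 2*(-17)**2)) = sqrt(1/35212 + (122 + 2*289)) = sqrt(1/35212 + (122 + 578)) = sqrt(1/35212 + 700) = sqrt(24648401/35212) = sqrt(216979874003)/17606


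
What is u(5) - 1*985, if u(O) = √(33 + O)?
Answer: -985 + √38 ≈ -978.84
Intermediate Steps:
u(5) - 1*985 = √(33 + 5) - 1*985 = √38 - 985 = -985 + √38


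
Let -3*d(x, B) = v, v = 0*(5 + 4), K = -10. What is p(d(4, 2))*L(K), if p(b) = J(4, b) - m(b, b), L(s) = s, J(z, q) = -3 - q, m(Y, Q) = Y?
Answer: 30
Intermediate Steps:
v = 0 (v = 0*9 = 0)
d(x, B) = 0 (d(x, B) = -⅓*0 = 0)
p(b) = -3 - 2*b (p(b) = (-3 - b) - b = -3 - 2*b)
p(d(4, 2))*L(K) = (-3 - 2*0)*(-10) = (-3 + 0)*(-10) = -3*(-10) = 30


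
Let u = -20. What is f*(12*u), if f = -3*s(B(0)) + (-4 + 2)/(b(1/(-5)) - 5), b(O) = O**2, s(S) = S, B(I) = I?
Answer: -3000/31 ≈ -96.774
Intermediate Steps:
f = 25/62 (f = -3*0 + (-4 + 2)/((1/(-5))**2 - 5) = 0 - 2/((1*(-1/5))**2 - 5) = 0 - 2/((-1/5)**2 - 5) = 0 - 2/(1/25 - 5) = 0 - 2/(-124/25) = 0 - 2*(-25/124) = 0 + 25/62 = 25/62 ≈ 0.40323)
f*(12*u) = 25*(12*(-20))/62 = (25/62)*(-240) = -3000/31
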